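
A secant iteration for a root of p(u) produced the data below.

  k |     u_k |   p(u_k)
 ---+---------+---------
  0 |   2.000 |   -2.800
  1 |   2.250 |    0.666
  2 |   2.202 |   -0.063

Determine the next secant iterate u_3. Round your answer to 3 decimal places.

u_3 = 2.202 − (-0.063)·(2.202 − 2.250) / (-0.063 − 0.666)
   = 2.202 − (0.00302)/(-0.72900) = 2.20615

2.206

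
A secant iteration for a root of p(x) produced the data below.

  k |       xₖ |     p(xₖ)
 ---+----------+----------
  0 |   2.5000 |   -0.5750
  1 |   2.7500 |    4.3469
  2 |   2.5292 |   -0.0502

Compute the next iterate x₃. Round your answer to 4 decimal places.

x₃ = 2.5292 − (-0.0502)·(2.5292 − 2.7500) / (-0.0502 − 4.3469)
   = 2.5292 − (0.011084)/(-4.397100) = 2.531721

2.5317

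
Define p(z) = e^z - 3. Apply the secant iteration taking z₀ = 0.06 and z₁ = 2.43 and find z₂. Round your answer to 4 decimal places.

0.5061

p(0.06) = -1.938163, p(2.43) = 8.358882
z₂ = 2.430000 − 8.358882·(2.430000 − 0.060000) / (8.358882 − (-1.938163)) = 2.430000 − (19.810551)/(10.297046) = 0.506094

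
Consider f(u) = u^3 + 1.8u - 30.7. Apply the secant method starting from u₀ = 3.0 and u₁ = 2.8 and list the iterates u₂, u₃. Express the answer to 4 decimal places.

2.9371, 2.9400

f(3.0) = 1.700000, f(2.8) = -3.708000
u₂ = 2.800000 − (-3.708000)·(2.800000 − 3.000000) / (-3.708000 − 1.700000) = 2.800000 − (0.741600)/(-5.408000) = 2.937130
f(2.937130) = -0.075326
u₃ = 2.937130 − (-0.075326)·(2.937130 − 2.800000) / (-0.075326 − (-3.708000)) = 2.937130 − (-0.010329)/(3.632674) = 2.939974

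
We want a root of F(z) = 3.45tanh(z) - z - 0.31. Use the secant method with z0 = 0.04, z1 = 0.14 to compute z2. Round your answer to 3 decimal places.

0.128

F(0.04) = -0.21207, F(0.14) = 0.02987
z2 = 0.14000 − 0.02987·(0.14000 − 0.04000) / (0.02987 − (-0.21207)) = 0.14000 − (0.00299)/(0.24194) = 0.12765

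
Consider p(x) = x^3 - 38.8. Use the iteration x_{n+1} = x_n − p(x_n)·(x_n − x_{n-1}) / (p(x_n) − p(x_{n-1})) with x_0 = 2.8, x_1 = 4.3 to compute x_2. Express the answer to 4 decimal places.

3.2391

p(2.8) = -16.848000, p(4.3) = 40.707000
x_2 = 4.300000 − 40.707000·(4.300000 − 2.800000) / (40.707000 − (-16.848000)) = 4.300000 − (61.060500)/(57.555000) = 3.239093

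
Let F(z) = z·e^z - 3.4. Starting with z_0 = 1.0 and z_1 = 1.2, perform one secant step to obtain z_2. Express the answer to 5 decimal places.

F(1.0) = -0.6817182, F(1.2) = 0.5841403
z_2 = 1.2000000 − 0.5841403·(1.2000000 − 1.0000000) / (0.5841403 − (-0.6817182)) = 1.2000000 − (0.1168281)/(1.2658585) = 1.1077084

1.10771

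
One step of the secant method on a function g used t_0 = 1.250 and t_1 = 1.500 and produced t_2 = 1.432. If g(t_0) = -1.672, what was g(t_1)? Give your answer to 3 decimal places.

0.625

The secant line through (1.250, -1.672) and (1.500, g(t_1)) crosses zero at t_2 = 1.432.
So (1.250, -1.672), (1.500, g(t_1)), (1.432, 0) are collinear:
g(t_1) = -1.672 · (1.500 − 1.432) / (1.250 − 1.432) = -1.672 · (0.06800)/(-0.18200) = 0.62470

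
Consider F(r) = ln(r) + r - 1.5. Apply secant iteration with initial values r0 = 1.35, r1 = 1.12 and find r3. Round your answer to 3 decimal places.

F(1.35) = 0.15010, F(1.12) = -0.26667
r2 = 1.12000 − (-0.26667)·(1.12000 − 1.35000) / (-0.26667 − 0.15010) = 1.12000 − (0.06133)/(-0.41678) = 1.26716
F(1.26716) = 0.00395
r3 = 1.26716 − 0.00395·(1.26716 − 1.12000) / (0.00395 − (-0.26667)) = 1.26716 − (0.00058)/(0.27062) = 1.26502

1.265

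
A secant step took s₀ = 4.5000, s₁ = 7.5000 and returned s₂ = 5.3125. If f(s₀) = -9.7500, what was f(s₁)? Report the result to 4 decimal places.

The secant line through (4.5000, -9.7500) and (7.5000, f(s₁)) crosses zero at s₂ = 5.3125.
So (4.5000, -9.7500), (7.5000, f(s₁)), (5.3125, 0) are collinear:
f(s₁) = -9.7500 · (7.5000 − 5.3125) / (4.5000 − 5.3125) = -9.7500 · (2.187500)/(-0.812500) = 26.250000

26.2500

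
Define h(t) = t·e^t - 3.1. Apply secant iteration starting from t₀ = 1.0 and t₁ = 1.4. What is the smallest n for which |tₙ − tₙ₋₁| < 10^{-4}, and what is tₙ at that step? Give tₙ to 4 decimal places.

n = 5, tₙ = 1.0668

h(1.0) = -0.381718, h(1.4) = 2.577280
t₂ = 1.400000 − 2.577280·(0.400000)/(2.958998) = 1.051601;  |Δ| = 0.348399
h(1.051601) = -0.090076
t₃ = 1.051601 − (-0.090076)·(-0.348399)/(-2.667356) = 1.063366;  |Δ| = 0.011765
h(1.063366) = -0.020380
t₄ = 1.063366 − (-0.020380)·(0.011765)/(0.069696) = 1.066807;  |Δ| = 0.003440
h(1.066807) = 0.000231
t₅ = 1.066807 − 0.000231·(0.003440)/(0.020612) = 1.066768;  |Δ| = 0.000039
|t₅ − t₄| = 0.000039 < 10^{-4}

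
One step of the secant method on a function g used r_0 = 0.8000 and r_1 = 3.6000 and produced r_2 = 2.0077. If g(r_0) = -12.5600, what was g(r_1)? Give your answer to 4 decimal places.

The secant line through (0.8000, -12.5600) and (3.6000, g(r_1)) crosses zero at r_2 = 2.0077.
So (0.8000, -12.5600), (3.6000, g(r_1)), (2.0077, 0) are collinear:
g(r_1) = -12.5600 · (3.6000 − 2.0077) / (0.8000 − 2.0077) = -12.5600 · (1.592300)/(-1.207700) = 16.559815

16.5598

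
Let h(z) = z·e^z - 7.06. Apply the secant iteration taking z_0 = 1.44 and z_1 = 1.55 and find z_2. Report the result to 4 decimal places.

1.5282

h(1.44) = -0.982198, h(1.55) = 0.242779
z_2 = 1.550000 − 0.242779·(1.550000 − 1.440000) / (0.242779 − (-0.982198)) = 1.550000 − (0.026706)/(1.224977) = 1.528199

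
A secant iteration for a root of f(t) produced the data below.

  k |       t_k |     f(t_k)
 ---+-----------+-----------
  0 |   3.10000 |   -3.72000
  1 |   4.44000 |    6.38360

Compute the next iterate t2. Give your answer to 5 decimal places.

3.59337

t2 = 4.44000 − 6.38360·(4.44000 − 3.10000) / (6.38360 − (-3.72000))
   = 4.44000 − (8.5540240)/(10.1036000) = 3.5933687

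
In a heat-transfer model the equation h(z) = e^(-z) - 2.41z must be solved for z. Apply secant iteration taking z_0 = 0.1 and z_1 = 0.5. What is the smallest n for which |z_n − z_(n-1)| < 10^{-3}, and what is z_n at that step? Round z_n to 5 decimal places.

n = 4, z_n = 0.30566

h(0.1) = 0.6638374, h(0.5) = -0.5984693
z_2 = 0.5000000 − (-0.5984693)·(0.4000000)/(-1.2623068) = 0.3103569;  |Δ| = 0.1896431
h(0.3103569) = -0.0147750
z_3 = 0.3103569 − (-0.0147750)·(-0.1896431)/(0.5836944) = 0.3055565;  |Δ| = 0.0048004
h(0.3055565) = 0.0003221
z_4 = 0.3055565 − 0.0003221·(-0.0048004)/(0.0150970) = 0.3056589;  |Δ| = 0.0001024
|z_4 − z_3| = 0.0001024 < 10^{-3}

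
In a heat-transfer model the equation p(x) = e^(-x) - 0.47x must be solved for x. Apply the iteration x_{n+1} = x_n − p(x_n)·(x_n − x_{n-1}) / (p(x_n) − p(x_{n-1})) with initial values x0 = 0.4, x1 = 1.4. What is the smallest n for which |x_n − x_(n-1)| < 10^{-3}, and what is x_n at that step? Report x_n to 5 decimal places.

p(0.4) = 0.4823200, p(1.4) = -0.4114030
x2 = 1.4000000 − (-0.4114030)·(1.0000000)/(-0.8937231) = 0.9396750;  |Δ| = 0.4603250
p(0.9396750) = -0.0508925
x3 = 0.9396750 − (-0.0508925)·(-0.4603250)/(0.3605106) = 0.8746920;  |Δ| = 0.0649831
p(0.8746920) = 0.0058852
x4 = 0.8746920 − 0.0058852·(-0.0649831)/(0.0567777) = 0.8814277;  |Δ| = 0.0067357
p(0.8814277) = -0.0000799
x5 = 0.8814277 − (-0.0000799)·(0.0067357)/(-0.0059651) = 0.8813375;  |Δ| = 0.0000902
|x5 − x4| = 0.0000902 < 10^{-3}

n = 5, x_n = 0.88134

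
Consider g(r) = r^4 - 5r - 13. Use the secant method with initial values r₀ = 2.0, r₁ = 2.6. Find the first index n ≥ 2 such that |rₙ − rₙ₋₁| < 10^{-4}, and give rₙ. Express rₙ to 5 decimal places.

n = 6, rₙ = 2.21510

g(2.0) = -7.0000000, g(2.6) = 19.6976000
r₂ = 2.6000000 − 19.6976000·(0.6000000)/(26.6976000) = 2.1573175;  |Δ| = 0.4426825
g(2.1573175) = -2.1266961
r₃ = 2.1573175 − (-2.1266961)·(-0.4426825)/(-21.8242961) = 2.2004553;  |Δ| = 0.0431378
g(2.2004553) = -0.5572796
r₄ = 2.2004553 − (-0.5572796)·(0.0431378)/(1.5694165) = 2.2157729;  |Δ| = 0.0153177
g(2.2157729) = 0.0257952
r₅ = 2.2157729 − 0.0257952·(0.0153177)/(0.5830748) = 2.2150953;  |Δ| = 0.0006777
g(2.2150953) = -0.0002908
r₆ = 2.2150953 − (-0.0002908)·(-0.0006777)/(-0.0260861) = 2.2151028;  |Δ| = 0.0000076
|r₆ − r₅| = 0.0000076 < 10^{-4}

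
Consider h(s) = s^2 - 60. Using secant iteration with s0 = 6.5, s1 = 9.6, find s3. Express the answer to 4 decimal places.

7.7305

h(6.5) = -17.750000, h(9.6) = 32.160000
s2 = 9.600000 − 32.160000·(9.600000 − 6.500000) / (32.160000 − (-17.750000)) = 9.600000 − (99.696000)/(49.910000) = 7.602484
h(7.602484) = -2.202230
s3 = 7.602484 − (-2.202230)·(7.602484 − 9.600000) / (-2.202230 − 32.160000) = 7.602484 − (4.398988)/(-34.362230) = 7.730503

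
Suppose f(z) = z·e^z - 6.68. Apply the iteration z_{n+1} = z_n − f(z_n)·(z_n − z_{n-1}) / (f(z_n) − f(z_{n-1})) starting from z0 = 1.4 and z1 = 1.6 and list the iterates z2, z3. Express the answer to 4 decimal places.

1.4892, 1.4957

f(1.4) = -1.002720, f(1.6) = 1.244852
z2 = 1.600000 − 1.244852·(1.600000 − 1.400000) / (1.244852 − (-1.002720)) = 1.600000 − (0.248970)/(2.247572) = 1.489227
f(1.489227) = -0.077264
z3 = 1.489227 − (-0.077264)·(1.489227 − 1.600000) / (-0.077264 − 1.244852) = 1.489227 − (0.008559)/(-1.322116) = 1.495700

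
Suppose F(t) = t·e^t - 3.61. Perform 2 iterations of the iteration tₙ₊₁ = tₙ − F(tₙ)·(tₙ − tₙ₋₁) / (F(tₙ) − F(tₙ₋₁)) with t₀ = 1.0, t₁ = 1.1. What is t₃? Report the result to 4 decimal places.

F(1.0) = -0.891718, F(1.1) = -0.305417
t₂ = 1.100000 − (-0.305417)·(1.100000 − 1.000000) / (-0.305417 − (-0.891718)) = 1.100000 − (-0.030542)/(0.586301) = 1.152092
F(1.152092) = 0.036150
t₃ = 1.152092 − 0.036150·(1.152092 − 1.100000) / (0.036150 − (-0.305417)) = 1.152092 − (0.001883)/(0.341568) = 1.146579

1.1466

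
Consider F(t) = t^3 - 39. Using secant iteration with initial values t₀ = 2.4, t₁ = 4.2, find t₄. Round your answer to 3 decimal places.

F(2.4) = -25.17600, F(4.2) = 35.08800
t₂ = 4.20000 − 35.08800·(4.20000 − 2.40000) / (35.08800 − (-25.17600)) = 4.20000 − (63.15840)/(60.26400) = 3.15197
F(3.15197) = -7.68541
t₃ = 3.15197 − (-7.68541)·(3.15197 − 4.20000) / (-7.68541 − 35.08800) = 3.15197 − (8.05453)/(-42.77341) = 3.34028
F(3.34028) = -1.73098
t₄ = 3.34028 − (-1.73098)·(3.34028 − 3.15197) / (-1.73098 − (-7.68541)) = 3.34028 − (-0.32596)/(5.95442) = 3.39502

3.395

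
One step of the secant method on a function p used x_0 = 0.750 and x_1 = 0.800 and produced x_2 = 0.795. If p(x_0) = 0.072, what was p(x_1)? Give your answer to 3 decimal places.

-0.008

The secant line through (0.750, 0.072) and (0.800, p(x_1)) crosses zero at x_2 = 0.795.
So (0.750, 0.072), (0.800, p(x_1)), (0.795, 0) are collinear:
p(x_1) = 0.072 · (0.800 − 0.795) / (0.750 − 0.795) = 0.072 · (0.00500)/(-0.04500) = -0.00800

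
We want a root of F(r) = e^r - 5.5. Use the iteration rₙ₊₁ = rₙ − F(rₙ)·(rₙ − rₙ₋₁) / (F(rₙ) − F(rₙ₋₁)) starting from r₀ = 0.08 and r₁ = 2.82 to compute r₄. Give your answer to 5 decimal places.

F(0.08) = -4.4167129, F(2.82) = 11.2768507
r₂ = 2.8200000 − 11.2768507·(2.8200000 − 0.0800000) / (11.2768507 − (-4.4167129)) = 2.8200000 − (30.8985708)/(15.6935636) = 0.8511310
F(0.8511310) = -3.1577055
r₃ = 0.8511310 − (-3.1577055)·(0.8511310 − 2.8200000) / (-3.1577055 − 11.2768507) = 0.8511310 − (6.2171085)/(-14.4345562) = 1.2818411
F(1.2818411) = -1.8967326
r₄ = 1.2818411 − (-1.8967326)·(1.2818411 − 0.8511310) / (-1.8967326 − (-3.1577055)) = 1.2818411 − (-0.8169418)/(1.2609729) = 1.9297073

1.92971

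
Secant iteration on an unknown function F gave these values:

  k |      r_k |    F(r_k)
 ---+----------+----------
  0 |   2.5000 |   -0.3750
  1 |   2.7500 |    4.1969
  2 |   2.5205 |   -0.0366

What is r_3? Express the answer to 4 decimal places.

2.5225

r_3 = 2.5205 − (-0.0366)·(2.5205 − 2.7500) / (-0.0366 − 4.1969)
   = 2.5205 − (0.008400)/(-4.233500) = 2.522484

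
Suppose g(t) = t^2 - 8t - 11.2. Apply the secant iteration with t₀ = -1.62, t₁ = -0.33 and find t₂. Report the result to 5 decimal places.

-1.17936

g(-1.62) = 4.3844000, g(-0.33) = -8.4511000
t₂ = -0.3300000 − (-8.4511000)·(-0.3300000 − (-1.6200000)) / (-8.4511000 − 4.3844000) = -0.3300000 − (-10.9019190)/(-12.8355000) = -1.1793568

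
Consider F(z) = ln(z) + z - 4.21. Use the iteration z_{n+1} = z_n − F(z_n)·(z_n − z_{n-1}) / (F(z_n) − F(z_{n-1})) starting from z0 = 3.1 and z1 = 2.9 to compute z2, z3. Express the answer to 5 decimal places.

3.08395, 3.08383

F(3.1) = 0.0214021, F(2.9) = -0.2452893
z2 = 2.9000000 − (-0.2452893)·(2.9000000 − 3.1000000) / (-0.2452893 − 0.0214021) = 2.9000000 − (0.0490579)/(-0.2666914) = 3.0839499
F(3.0839499) = 0.0001611
z3 = 3.0839499 − 0.0001611·(3.0839499 − 2.9000000) / (0.0001611 − (-0.2452893)) = 3.0839499 − (0.0000296)/(0.2454504) = 3.0838292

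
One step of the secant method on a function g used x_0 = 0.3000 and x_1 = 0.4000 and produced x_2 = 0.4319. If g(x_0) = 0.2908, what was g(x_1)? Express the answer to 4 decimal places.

0.0703

The secant line through (0.3000, 0.2908) and (0.4000, g(x_1)) crosses zero at x_2 = 0.4319.
So (0.3000, 0.2908), (0.4000, g(x_1)), (0.4319, 0) are collinear:
g(x_1) = 0.2908 · (0.4000 − 0.4319) / (0.3000 − 0.4319) = 0.2908 · (-0.031900)/(-0.131900) = 0.070330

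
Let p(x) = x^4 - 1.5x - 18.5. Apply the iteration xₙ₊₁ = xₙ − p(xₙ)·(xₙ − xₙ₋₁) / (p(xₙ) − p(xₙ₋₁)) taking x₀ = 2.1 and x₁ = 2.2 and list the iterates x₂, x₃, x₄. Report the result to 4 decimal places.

p(2.1) = -2.201900, p(2.2) = 1.625600
x₂ = 2.200000 − 1.625600·(2.200000 − 2.100000) / (1.625600 − (-2.201900)) = 2.200000 − (0.162560)/(3.827500) = 2.157528
p(2.157528) = -0.067930
x₃ = 2.157528 − (-0.067930)·(2.157528 − 2.200000) / (-0.067930 − 1.625600) = 2.157528 − (0.002885)/(-1.693530) = 2.159232
p(2.159232) = -0.001966
x₄ = 2.159232 − (-0.001966)·(2.159232 − 2.157528) / (-0.001966 − (-0.067930)) = 2.159232 − (-0.000003)/(0.065964) = 2.159283

2.1575, 2.1592, 2.1593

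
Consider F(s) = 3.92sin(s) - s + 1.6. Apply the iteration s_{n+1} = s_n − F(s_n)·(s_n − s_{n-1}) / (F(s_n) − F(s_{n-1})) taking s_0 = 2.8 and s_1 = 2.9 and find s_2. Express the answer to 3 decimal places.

F(2.8) = 0.11315, F(2.9) = -0.36214
s_2 = 2.90000 − (-0.36214)·(2.90000 − 2.80000) / (-0.36214 − 0.11315) = 2.90000 − (-0.03621)/(-0.47530) = 2.82381

2.824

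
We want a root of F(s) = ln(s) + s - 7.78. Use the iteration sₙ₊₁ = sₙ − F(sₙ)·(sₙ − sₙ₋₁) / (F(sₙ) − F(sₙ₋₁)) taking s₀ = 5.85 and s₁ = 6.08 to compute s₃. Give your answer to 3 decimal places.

5.990

F(5.85) = -0.16356, F(6.08) = 0.10500
s₂ = 6.08000 − 0.10500·(6.08000 − 5.85000) / (0.10500 − (-0.16356)) = 6.08000 − (0.02415)/(0.26856) = 5.99007
F(5.99007) = 0.00018
s₃ = 5.99007 − 0.00018·(5.99007 − 6.08000) / (0.00018 − 0.10500) = 5.99007 − (-0.00002)/(-0.10483) = 5.98992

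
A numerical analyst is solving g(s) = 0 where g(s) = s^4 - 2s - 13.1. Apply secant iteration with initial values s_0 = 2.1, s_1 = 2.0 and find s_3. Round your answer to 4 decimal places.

g(2.1) = 2.148100, g(2.0) = -1.100000
s_2 = 2.000000 − (-1.100000)·(2.000000 − 2.100000) / (-1.100000 − 2.148100) = 2.000000 − (0.110000)/(-3.248100) = 2.033866
g(2.033866) = -0.056184
s_3 = 2.033866 − (-0.056184)·(2.033866 − 2.000000) / (-0.056184 − (-1.100000)) = 2.033866 − (-0.001903)/(1.043816) = 2.035689

2.0357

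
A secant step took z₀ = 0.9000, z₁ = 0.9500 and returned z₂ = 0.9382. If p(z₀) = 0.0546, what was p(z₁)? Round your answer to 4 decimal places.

The secant line through (0.9000, 0.0546) and (0.9500, p(z₁)) crosses zero at z₂ = 0.9382.
So (0.9000, 0.0546), (0.9500, p(z₁)), (0.9382, 0) are collinear:
p(z₁) = 0.0546 · (0.9500 − 0.9382) / (0.9000 − 0.9382) = 0.0546 · (0.011800)/(-0.038200) = -0.016866

-0.0169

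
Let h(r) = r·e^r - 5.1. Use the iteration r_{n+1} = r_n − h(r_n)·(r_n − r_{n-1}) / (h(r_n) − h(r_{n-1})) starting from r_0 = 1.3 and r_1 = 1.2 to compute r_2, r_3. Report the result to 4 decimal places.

h(1.3) = -0.329914, h(1.2) = -1.115860
r_2 = 1.200000 − (-1.115860)·(1.200000 − 1.300000) / (-1.115860 − (-0.329914)) = 1.200000 − (0.111586)/(-0.785945) = 1.341977
h(1.341977) = 0.035209
r_3 = 1.341977 − 0.035209·(1.341977 − 1.200000) / (0.035209 − (-1.115860)) = 1.341977 − (0.004999)/(1.151068) = 1.337634

1.3420, 1.3376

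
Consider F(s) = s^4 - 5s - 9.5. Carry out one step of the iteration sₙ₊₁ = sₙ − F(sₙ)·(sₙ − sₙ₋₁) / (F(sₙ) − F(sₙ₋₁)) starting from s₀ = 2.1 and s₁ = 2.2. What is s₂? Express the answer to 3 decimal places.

2.116

F(2.1) = -0.55190, F(2.2) = 2.92560
s₂ = 2.20000 − 2.92560·(2.20000 − 2.10000) / (2.92560 − (-0.55190)) = 2.20000 − (0.29256)/(3.47750) = 2.11587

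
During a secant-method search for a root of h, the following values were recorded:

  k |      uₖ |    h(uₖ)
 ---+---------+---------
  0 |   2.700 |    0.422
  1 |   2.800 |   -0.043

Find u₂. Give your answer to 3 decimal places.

u₂ = 2.800 − (-0.043)·(2.800 − 2.700) / (-0.043 − 0.422)
   = 2.800 − (-0.00430)/(-0.46500) = 2.79075

2.791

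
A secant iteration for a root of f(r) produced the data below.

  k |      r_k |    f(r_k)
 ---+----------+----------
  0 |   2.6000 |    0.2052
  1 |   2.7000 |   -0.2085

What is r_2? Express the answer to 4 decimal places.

2.6496

r_2 = 2.7000 − (-0.2085)·(2.7000 − 2.6000) / (-0.2085 − 0.2052)
   = 2.7000 − (-0.020850)/(-0.413700) = 2.649601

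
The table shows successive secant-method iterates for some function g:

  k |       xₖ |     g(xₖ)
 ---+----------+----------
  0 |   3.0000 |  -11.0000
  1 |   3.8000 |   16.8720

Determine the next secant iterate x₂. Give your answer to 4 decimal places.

3.3157

x₂ = 3.8000 − 16.8720·(3.8000 − 3.0000) / (16.8720 − (-11.0000))
   = 3.8000 − (13.497600)/(27.872000) = 3.315729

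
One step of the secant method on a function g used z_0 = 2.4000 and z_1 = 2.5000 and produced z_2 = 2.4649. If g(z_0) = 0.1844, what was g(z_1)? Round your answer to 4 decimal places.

The secant line through (2.4000, 0.1844) and (2.5000, g(z_1)) crosses zero at z_2 = 2.4649.
So (2.4000, 0.1844), (2.5000, g(z_1)), (2.4649, 0) are collinear:
g(z_1) = 0.1844 · (2.5000 − 2.4649) / (2.4000 − 2.4649) = 0.1844 · (0.035100)/(-0.064900) = -0.099729

-0.0997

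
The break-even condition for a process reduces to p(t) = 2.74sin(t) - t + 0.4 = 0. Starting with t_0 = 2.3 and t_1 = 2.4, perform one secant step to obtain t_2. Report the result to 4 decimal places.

2.3490

p(2.3) = 0.143232, p(2.4) = -0.149231
t_2 = 2.400000 − (-0.149231)·(2.400000 − 2.300000) / (-0.149231 − 0.143232) = 2.400000 − (-0.014923)/(-0.292463) = 2.348974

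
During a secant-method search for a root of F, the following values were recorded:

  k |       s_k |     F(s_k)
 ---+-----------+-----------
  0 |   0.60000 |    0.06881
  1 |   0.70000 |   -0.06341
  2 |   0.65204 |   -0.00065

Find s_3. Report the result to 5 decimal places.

0.65154

s_3 = 0.65204 − (-0.00065)·(0.65204 − 0.70000) / (-0.00065 − (-0.06341))
   = 0.65204 − (0.0000312)/(0.0627600) = 0.6515433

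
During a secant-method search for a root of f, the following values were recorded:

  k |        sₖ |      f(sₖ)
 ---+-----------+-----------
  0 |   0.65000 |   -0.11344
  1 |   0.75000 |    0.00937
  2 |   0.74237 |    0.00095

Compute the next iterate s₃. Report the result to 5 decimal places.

0.74151

s₃ = 0.74237 − 0.00095·(0.74237 − 0.75000) / (0.00095 − 0.00937)
   = 0.74237 − (-0.0000072)/(-0.0084200) = 0.7415091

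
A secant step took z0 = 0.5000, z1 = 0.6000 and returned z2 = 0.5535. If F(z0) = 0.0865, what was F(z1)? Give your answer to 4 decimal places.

-0.0752

The secant line through (0.5000, 0.0865) and (0.6000, F(z1)) crosses zero at z2 = 0.5535.
So (0.5000, 0.0865), (0.6000, F(z1)), (0.5535, 0) are collinear:
F(z1) = 0.0865 · (0.6000 − 0.5535) / (0.5000 − 0.5535) = 0.0865 · (0.046500)/(-0.053500) = -0.075182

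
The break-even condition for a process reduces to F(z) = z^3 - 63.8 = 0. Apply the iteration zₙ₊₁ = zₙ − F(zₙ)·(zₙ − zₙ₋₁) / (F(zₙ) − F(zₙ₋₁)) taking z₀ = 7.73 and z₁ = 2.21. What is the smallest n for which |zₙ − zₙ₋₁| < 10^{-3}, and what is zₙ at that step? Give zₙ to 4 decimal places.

n = 8, zₙ = 3.9958

F(7.73) = 398.089917, F(2.21) = -53.006139
z₂ = 2.210000 − (-53.006139)·(-5.520000)/(-451.096056) = 2.858629;  |Δ| = 0.648629
F(2.858629) = -40.439976
z₃ = 2.858629 − (-40.439976)·(0.648629)/(12.566163) = 4.946023;  |Δ| = 2.087394
F(4.946023) = 57.195248
z₄ = 4.946023 − 57.195248·(2.087394)/(97.635223) = 3.723216;  |Δ| = 1.222807
F(3.723216) = -12.187527
z₅ = 3.723216 − (-12.187527)·(-1.222807)/(-69.382774) = 3.938010;  |Δ| = 0.214794
F(3.938010) = -2.729658
z₆ = 3.938010 − (-2.729658)·(0.214794)/(9.457869) = 4.000002;  |Δ| = 0.061992
F(4.000002) = 0.200090
z₇ = 4.000002 − 0.200090·(0.061992)/(2.929747) = 3.995768;  |Δ| = 0.004234
F(3.995768) = -0.002918
z₈ = 3.995768 − (-0.002918)·(-0.004234)/(-0.203008) = 3.995829;  |Δ| = 0.000061
|z₈ − z₇| = 0.000061 < 10^{-3}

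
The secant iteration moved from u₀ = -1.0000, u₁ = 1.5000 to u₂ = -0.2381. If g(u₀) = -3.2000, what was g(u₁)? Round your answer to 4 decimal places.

The secant line through (-1.0000, -3.2000) and (1.5000, g(u₁)) crosses zero at u₂ = -0.2381.
So (-1.0000, -3.2000), (1.5000, g(u₁)), (-0.2381, 0) are collinear:
g(u₁) = -3.2000 · (1.5000 − (-0.2381)) / (-1.0000 − (-0.2381)) = -3.2000 · (1.738100)/(-0.761900) = 7.300066

7.3001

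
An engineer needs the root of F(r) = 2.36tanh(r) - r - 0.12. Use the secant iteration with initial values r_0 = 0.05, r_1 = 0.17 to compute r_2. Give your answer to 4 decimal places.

0.0892

F(0.05) = -0.052098, F(0.17) = 0.107379
r_2 = 0.170000 − 0.107379·(0.170000 − 0.050000) / (0.107379 − (-0.052098)) = 0.170000 − (0.012886)/(0.159478) = 0.089202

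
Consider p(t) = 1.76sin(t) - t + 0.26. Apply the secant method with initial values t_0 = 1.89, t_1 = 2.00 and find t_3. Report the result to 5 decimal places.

1.91606

p(1.89) = 0.0410947, p(2.00) = -0.1396365
t_2 = 2.0000000 − (-0.1396365)·(2.0000000 − 1.8900000) / (-0.1396365 − 0.0410947) = 2.0000000 − (-0.0153600)/(-0.1807312) = 1.9150118
p(1.9150118) = 0.0017474
t_3 = 1.9150118 − 0.0017474·(1.9150118 − 2.0000000) / (0.0017474 − (-0.1396365)) = 1.9150118 − (-0.0001485)/(0.1413840) = 1.9160622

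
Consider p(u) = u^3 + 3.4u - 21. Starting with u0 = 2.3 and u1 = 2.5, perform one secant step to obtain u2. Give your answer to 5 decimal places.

p(2.3) = -1.0130000, p(2.5) = 3.1250000
u2 = 2.5000000 − 3.1250000·(2.5000000 − 2.3000000) / (3.1250000 − (-1.0130000)) = 2.5000000 − (0.6250000)/(4.1380000) = 2.3489609

2.34896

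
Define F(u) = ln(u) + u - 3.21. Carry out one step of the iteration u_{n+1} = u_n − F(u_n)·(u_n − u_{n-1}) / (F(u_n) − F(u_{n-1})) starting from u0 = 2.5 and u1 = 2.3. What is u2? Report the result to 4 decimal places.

F(2.5) = 0.206291, F(2.3) = -0.077091
u2 = 2.300000 − (-0.077091)·(2.300000 − 2.500000) / (-0.077091 − 0.206291) = 2.300000 − (0.015418)/(-0.283382) = 2.354408

2.3544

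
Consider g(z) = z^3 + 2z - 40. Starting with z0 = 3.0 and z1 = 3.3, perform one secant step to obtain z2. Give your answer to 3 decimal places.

3.220

g(3.0) = -7.00000, g(3.3) = 2.53700
z2 = 3.30000 − 2.53700·(3.30000 − 3.00000) / (2.53700 − (-7.00000)) = 3.30000 − (0.76110)/(9.53700) = 3.22020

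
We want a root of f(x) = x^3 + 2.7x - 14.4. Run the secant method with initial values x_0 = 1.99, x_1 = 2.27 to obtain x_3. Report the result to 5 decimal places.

f(1.99) = -1.1464010, f(2.27) = 3.4260830
x_2 = 2.2700000 − 3.4260830·(2.2700000 − 1.9900000) / (3.4260830 − (-1.1464010)) = 2.2700000 − (0.9593032)/(4.5724840) = 2.0602009
f(2.0602009) = -0.0930844
x_3 = 2.0602009 − (-0.0930844)·(2.0602009 − 2.2700000) / (-0.0930844 − 3.4260830) = 2.0602009 − (0.0195290)/(-3.5191674) = 2.0657502

2.06575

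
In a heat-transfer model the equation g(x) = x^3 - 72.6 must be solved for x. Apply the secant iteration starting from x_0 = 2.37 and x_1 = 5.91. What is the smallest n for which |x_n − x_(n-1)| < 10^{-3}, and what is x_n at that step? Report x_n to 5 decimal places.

g(2.37) = -59.2879470, g(5.91) = 133.8250710
x_2 = 5.9100000 − 133.8250710·(3.5400000)/(193.1130180) = 3.4568213;  |Δ| = 2.4531787
g(3.4568213) = -31.2923232
x_3 = 3.4568213 − (-31.2923232)·(-2.4531787)/(-165.1173942) = 3.9217369;  |Δ| = 0.4649157
g(3.9217369) = -12.2836062
x_4 = 3.9217369 − (-12.2836062)·(0.4649157)/(19.0087170) = 4.2221697;  |Δ| = 0.3004327
g(4.2221697) = 2.6674216
x_5 = 4.2221697 − 2.6674216·(0.3004327)/(14.9510279) = 4.1685693;  |Δ| = 0.0536004
g(4.1685693) = -0.1628979
x_6 = 4.1685693 − (-0.1628979)·(-0.0536004)/(-2.8303195) = 4.1716542;  |Δ| = 0.0030849
g(4.1716542) = -0.0019577
x_7 = 4.1716542 − (-0.0019577)·(0.0030849)/(0.1609402) = 4.1716917;  |Δ| = 0.0000375
|x_7 − x_6| = 0.0000375 < 10^{-3}

n = 7, x_n = 4.17169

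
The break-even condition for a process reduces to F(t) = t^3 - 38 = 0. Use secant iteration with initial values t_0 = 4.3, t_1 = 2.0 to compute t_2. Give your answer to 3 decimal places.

F(4.3) = 41.50700, F(2.0) = -30.00000
t_2 = 2.00000 − (-30.00000)·(2.00000 − 4.30000) / (-30.00000 − 41.50700) = 2.00000 − (69.00000)/(-71.50700) = 2.96494

2.965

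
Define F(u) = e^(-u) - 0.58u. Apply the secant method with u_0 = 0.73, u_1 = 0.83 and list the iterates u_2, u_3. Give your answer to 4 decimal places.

0.7863, 0.7858

F(0.73) = 0.058509, F(0.83) = -0.045351
u_2 = 0.830000 − (-0.045351)·(0.830000 − 0.730000) / (-0.045351 − 0.058509) = 0.830000 − (-0.004535)/(-0.103860) = 0.786335
F(0.786335) = -0.000563
u_3 = 0.786335 − (-0.000563)·(0.786335 − 0.830000) / (-0.000563 − (-0.045351)) = 0.786335 − (0.000025)/(0.044788) = 0.785786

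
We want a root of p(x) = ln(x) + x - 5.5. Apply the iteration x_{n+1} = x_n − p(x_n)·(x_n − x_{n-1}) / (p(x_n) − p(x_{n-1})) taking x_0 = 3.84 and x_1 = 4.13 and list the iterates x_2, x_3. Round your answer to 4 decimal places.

4.0914, 4.0912

p(3.84) = -0.314528, p(4.13) = 0.048277
x_2 = 4.130000 − 0.048277·(4.130000 − 3.840000) / (0.048277 − (-0.314528)) = 4.130000 − (0.014000)/(0.362805) = 4.091411
p(4.091411) = 0.000300
x_3 = 4.091411 − 0.000300·(4.091411 − 4.130000) / (0.000300 − 0.048277) = 4.091411 − (-0.000012)/(-0.047977) = 4.091169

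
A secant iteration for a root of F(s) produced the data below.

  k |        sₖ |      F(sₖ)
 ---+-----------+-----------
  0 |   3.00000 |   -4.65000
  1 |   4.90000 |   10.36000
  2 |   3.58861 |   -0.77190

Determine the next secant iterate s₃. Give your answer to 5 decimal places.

s₃ = 3.58861 − (-0.77190)·(3.58861 − 4.90000) / (-0.77190 − 10.36000)
   = 3.58861 − (1.0122619)/(-11.1319000) = 3.6795434

3.67954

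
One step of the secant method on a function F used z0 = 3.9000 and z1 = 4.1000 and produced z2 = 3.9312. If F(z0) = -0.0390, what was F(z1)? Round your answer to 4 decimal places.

0.2110

The secant line through (3.9000, -0.0390) and (4.1000, F(z1)) crosses zero at z2 = 3.9312.
So (3.9000, -0.0390), (4.1000, F(z1)), (3.9312, 0) are collinear:
F(z1) = -0.0390 · (4.1000 − 3.9312) / (3.9000 − 3.9312) = -0.0390 · (0.168800)/(-0.031200) = 0.211000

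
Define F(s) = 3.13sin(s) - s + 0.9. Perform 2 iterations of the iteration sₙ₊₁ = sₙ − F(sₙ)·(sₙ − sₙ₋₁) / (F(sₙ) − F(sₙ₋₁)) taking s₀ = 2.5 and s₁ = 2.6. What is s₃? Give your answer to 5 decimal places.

F(2.5) = 0.2732178, F(2.6) = -0.0864807
s₂ = 2.6000000 − (-0.0864807)·(2.6000000 − 2.5000000) / (-0.0864807 − 0.2732178) = 2.6000000 − (-0.0086481)/(-0.3596985) = 2.5759574
F(2.5759574) = 0.0015729
s₃ = 2.5759574 − 0.0015729·(2.5759574 − 2.6000000) / (0.0015729 − (-0.0864807)) = 2.5759574 − (-0.0000378)/(0.0880536) = 2.5763869

2.57639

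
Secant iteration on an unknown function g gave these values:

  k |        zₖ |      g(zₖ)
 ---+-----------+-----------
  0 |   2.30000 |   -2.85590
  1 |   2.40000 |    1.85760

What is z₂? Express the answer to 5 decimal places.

2.36059

z₂ = 2.40000 − 1.85760·(2.40000 − 2.30000) / (1.85760 − (-2.85590))
   = 2.40000 − (0.1857600)/(4.7135000) = 2.3605898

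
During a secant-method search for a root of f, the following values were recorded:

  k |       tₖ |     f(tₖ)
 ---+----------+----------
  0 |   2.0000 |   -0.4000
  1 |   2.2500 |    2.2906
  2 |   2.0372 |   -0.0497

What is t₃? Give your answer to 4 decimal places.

t₃ = 2.0372 − (-0.0497)·(2.0372 − 2.2500) / (-0.0497 − 2.2906)
   = 2.0372 − (0.010576)/(-2.340300) = 2.041719

2.0417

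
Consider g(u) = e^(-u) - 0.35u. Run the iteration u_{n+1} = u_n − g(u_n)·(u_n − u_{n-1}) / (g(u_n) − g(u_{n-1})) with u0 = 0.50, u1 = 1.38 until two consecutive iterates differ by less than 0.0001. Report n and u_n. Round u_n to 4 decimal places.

g(0.50) = 0.431531, g(1.38) = -0.231421
u2 = 1.380000 − (-0.231421)·(0.880000)/(-0.662952) = 1.072812;  |Δ| = 0.307188
g(1.072812) = -0.033439
u3 = 1.072812 − (-0.033439)·(-0.307188)/(0.197983) = 1.020929;  |Δ| = 0.051884
g(1.020929) = 0.002935
u4 = 1.020929 − 0.002935·(-0.051884)/(0.036374) = 1.025115;  |Δ| = 0.004187
g(1.025115) = -0.000035
u5 = 1.025115 − (-0.000035)·(0.004187)/(-0.002971) = 1.025066;  |Δ| = 0.000050
|u5 − u4| = 0.000050 < 0.0001

n = 5, u_n = 1.0251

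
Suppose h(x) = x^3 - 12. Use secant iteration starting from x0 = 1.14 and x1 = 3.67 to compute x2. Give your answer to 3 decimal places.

1.695

h(1.14) = -10.51846, h(3.67) = 37.43086
x2 = 3.67000 − 37.43086·(3.67000 − 1.14000) / (37.43086 − (-10.51846)) = 3.67000 − (94.70008)/(47.94932) = 1.69500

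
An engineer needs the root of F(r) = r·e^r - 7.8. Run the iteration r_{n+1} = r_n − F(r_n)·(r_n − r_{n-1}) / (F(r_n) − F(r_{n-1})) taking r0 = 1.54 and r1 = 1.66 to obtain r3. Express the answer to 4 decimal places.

1.5901

F(1.54) = -0.616531, F(1.66) = 0.930456
r2 = 1.660000 − 0.930456·(1.660000 − 1.540000) / (0.930456 − (-0.616531)) = 1.660000 − (0.111655)/(1.546987) = 1.587824
F(1.587824) = -0.030629
r3 = 1.587824 − (-0.030629)·(1.587824 − 1.660000) / (-0.030629 − 0.930456) = 1.587824 − (0.002211)/(-0.961085) = 1.590125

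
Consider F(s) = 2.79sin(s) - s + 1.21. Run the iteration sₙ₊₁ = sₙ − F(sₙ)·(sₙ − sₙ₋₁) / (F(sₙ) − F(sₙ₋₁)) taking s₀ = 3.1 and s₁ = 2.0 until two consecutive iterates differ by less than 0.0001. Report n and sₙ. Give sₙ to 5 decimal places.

n = 6, sₙ = 2.61419

F(3.1) = -1.7739900, F(2.0) = 1.7469398
s₂ = 2.0000000 − 1.7469398·(-1.1000000)/(3.5209298) = 2.5457745;  |Δ| = 0.5457745
F(2.5457745) = 0.2299347
s₃ = 2.5457745 − 0.2299347·(0.5457745)/(-1.5170052) = 2.6284984;  |Δ| = 0.0827238
F(2.6284984) = -0.0489559
s₄ = 2.6284984 − (-0.0489559)·(0.0827238)/(-0.2788906) = 2.6139772;  |Δ| = 0.0145212
F(2.6139772) = 0.0007167
s₅ = 2.6139772 − 0.0007167·(-0.0145212)/(0.0496727) = 2.6141867;  |Δ| = 0.0002095
F(2.6141867) = 0.0000021
s₆ = 2.6141867 − 0.0000021·(0.0002095)/(-0.0007146) = 2.6141873;  |Δ| = 0.0000006
|s₆ − s₅| = 0.0000006 < 0.0001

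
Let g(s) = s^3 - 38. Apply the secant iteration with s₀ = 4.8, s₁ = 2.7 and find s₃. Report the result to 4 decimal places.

3.4190

g(4.8) = 72.592000, g(2.7) = -18.317000
s₂ = 2.700000 − (-18.317000)·(2.700000 − 4.800000) / (-18.317000 − 72.592000) = 2.700000 − (38.465700)/(-90.909000) = 3.123123
g(3.123123) = -7.537375
s₃ = 3.123123 − (-7.537375)·(3.123123 − 2.700000) / (-7.537375 − (-18.317000)) = 3.123123 − (-3.189238)/(10.779625) = 3.418981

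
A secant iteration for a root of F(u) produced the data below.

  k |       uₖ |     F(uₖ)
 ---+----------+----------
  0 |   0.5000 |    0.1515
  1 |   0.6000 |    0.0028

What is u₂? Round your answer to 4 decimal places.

u₂ = 0.6000 − 0.0028·(0.6000 − 0.5000) / (0.0028 − 0.1515)
   = 0.6000 − (0.000280)/(-0.148700) = 0.601883

0.6019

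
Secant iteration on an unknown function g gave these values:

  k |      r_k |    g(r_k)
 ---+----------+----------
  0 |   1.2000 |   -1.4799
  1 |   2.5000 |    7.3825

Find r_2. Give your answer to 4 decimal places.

1.4171

r_2 = 2.5000 − 7.3825·(2.5000 − 1.2000) / (7.3825 − (-1.4799))
   = 2.5000 − (9.597250)/(8.862400) = 1.417082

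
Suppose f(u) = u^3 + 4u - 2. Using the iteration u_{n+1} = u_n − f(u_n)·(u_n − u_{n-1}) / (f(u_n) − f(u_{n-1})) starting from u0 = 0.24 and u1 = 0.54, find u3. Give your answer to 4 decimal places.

f(0.24) = -1.026176, f(0.54) = 0.317464
u2 = 0.540000 − 0.317464·(0.540000 − 0.240000) / (0.317464 − (-1.026176)) = 0.540000 − (0.095239)/(1.343640) = 0.469119
f(0.469119) = -0.020286
u3 = 0.469119 − (-0.020286)·(0.469119 − 0.540000) / (-0.020286 − 0.317464) = 0.469119 − (0.001438)/(-0.337750) = 0.473376

0.4734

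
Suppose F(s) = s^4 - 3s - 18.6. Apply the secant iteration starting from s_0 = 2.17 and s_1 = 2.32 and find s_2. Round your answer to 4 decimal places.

2.2394

F(2.17) = -2.936261, F(2.32) = 3.410230
s_2 = 2.320000 − 3.410230·(2.320000 − 2.170000) / (3.410230 − (-2.936261)) = 2.320000 − (0.511534)/(6.346491) = 2.239399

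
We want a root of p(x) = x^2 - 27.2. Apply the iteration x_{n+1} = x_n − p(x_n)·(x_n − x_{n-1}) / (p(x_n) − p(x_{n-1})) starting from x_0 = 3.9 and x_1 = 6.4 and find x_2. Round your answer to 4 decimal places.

p(3.9) = -11.990000, p(6.4) = 13.760000
x_2 = 6.400000 − 13.760000·(6.400000 − 3.900000) / (13.760000 − (-11.990000)) = 6.400000 − (34.400000)/(25.750000) = 5.064078

5.0641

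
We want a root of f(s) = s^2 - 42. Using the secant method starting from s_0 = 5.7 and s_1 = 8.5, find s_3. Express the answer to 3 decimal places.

6.466

f(5.7) = -9.51000, f(8.5) = 30.25000
s_2 = 8.50000 − 30.25000·(8.50000 − 5.70000) / (30.25000 − (-9.51000)) = 8.50000 − (84.70000)/(39.76000) = 6.36972
f(6.36972) = -1.42669
s_3 = 6.36972 − (-1.42669)·(6.36972 − 8.50000) / (-1.42669 − 30.25000) = 6.36972 − (3.03925)/(-31.67669) = 6.46566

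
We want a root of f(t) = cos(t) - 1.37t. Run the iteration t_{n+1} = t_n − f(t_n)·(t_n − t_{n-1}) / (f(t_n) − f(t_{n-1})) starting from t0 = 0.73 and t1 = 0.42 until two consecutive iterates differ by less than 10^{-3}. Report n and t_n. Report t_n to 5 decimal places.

f(0.73) = -0.2549256, f(0.42) = 0.3376889
t2 = 0.4200000 − 0.3376889·(-0.3100000)/(0.5926145) = 0.5966470;  |Δ| = 0.1766470
f(0.5966470) = 0.0098179
t3 = 0.5966470 − 0.0098179·(0.1766470)/(-0.3278711) = 0.6019365;  |Δ| = 0.0052896
f(0.6019365) = -0.0004125
t4 = 0.6019365 − (-0.0004125)·(0.0052896)/(-0.0102303) = 0.6017233;  |Δ| = 0.0002133
|t4 − t3| = 0.0002133 < 10^{-3}

n = 4, t_n = 0.60172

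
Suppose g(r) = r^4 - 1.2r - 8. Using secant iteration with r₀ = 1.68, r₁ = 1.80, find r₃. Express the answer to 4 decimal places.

1.7845

g(1.68) = -2.050058, g(1.80) = 0.337600
r₂ = 1.800000 − 0.337600·(1.800000 − 1.680000) / (0.337600 − (-2.050058)) = 1.800000 − (0.040512)/(2.387658) = 1.783033
g(1.783033) = -0.032290
r₃ = 1.783033 − (-0.032290)·(1.783033 − 1.800000) / (-0.032290 − 0.337600) = 1.783033 − (0.000548)/(-0.369890) = 1.784514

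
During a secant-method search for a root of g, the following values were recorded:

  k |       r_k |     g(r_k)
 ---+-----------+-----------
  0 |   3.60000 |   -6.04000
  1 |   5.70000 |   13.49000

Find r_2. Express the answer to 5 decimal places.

r_2 = 5.70000 − 13.49000·(5.70000 − 3.60000) / (13.49000 − (-6.04000))
   = 5.70000 − (28.3290000)/(19.5300000) = 4.2494624

4.24946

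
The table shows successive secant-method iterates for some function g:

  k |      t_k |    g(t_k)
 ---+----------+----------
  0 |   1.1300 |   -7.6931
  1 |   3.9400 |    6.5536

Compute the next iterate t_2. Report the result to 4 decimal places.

t_2 = 3.9400 − 6.5536·(3.9400 − 1.1300) / (6.5536 − (-7.6931))
   = 3.9400 − (18.415616)/(14.246700) = 2.647377

2.6474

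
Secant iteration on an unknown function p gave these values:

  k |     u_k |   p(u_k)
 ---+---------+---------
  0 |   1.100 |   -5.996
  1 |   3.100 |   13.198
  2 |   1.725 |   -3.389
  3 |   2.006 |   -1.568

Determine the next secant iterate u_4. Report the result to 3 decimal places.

u_4 = 2.006 − (-1.568)·(2.006 − 1.725) / (-1.568 − (-3.389))
   = 2.006 − (-0.44061)/(1.82100) = 2.24796

2.248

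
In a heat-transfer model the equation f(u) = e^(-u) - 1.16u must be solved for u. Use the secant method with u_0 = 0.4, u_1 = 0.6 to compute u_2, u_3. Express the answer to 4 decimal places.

0.5167, 0.5150

f(0.4) = 0.206320, f(0.6) = -0.147188
u_2 = 0.600000 − (-0.147188)·(0.600000 − 0.400000) / (-0.147188 − 0.206320) = 0.600000 − (-0.029438)/(-0.353508) = 0.516727
f(0.516727) = -0.002934
u_3 = 0.516727 − (-0.002934)·(0.516727 − 0.600000) / (-0.002934 − (-0.147188)) = 0.516727 − (0.000244)/(0.144254) = 0.515033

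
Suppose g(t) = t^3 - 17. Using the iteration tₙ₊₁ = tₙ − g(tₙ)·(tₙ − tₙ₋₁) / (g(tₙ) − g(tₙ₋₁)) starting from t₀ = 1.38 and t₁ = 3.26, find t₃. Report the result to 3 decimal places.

2.487

g(1.38) = -14.37193, g(3.26) = 17.64598
t₂ = 3.26000 − 17.64598·(3.26000 − 1.38000) / (17.64598 − (-14.37193)) = 3.26000 − (33.17443)/(32.01790) = 2.22388
g(2.22388) = -6.00151
t₃ = 2.22388 − (-6.00151)·(2.22388 − 3.26000) / (-6.00151 − 17.64598) = 2.22388 − (6.21829)/(-23.64748) = 2.48684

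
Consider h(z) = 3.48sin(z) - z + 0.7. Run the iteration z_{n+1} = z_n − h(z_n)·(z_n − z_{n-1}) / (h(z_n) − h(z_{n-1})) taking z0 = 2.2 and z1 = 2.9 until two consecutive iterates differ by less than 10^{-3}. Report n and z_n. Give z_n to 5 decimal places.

h(2.2) = 1.3135675, h(2.9) = -1.3674123
z2 = 2.9000000 − (-1.3674123)·(0.7000000)/(-2.6809798) = 2.5429706;  |Δ| = 0.3570294
h(2.5429706) = 0.1180257
z3 = 2.5429706 − 0.1180257·(-0.3570294)/(1.4854380) = 2.5713384;  |Δ| = 0.0283678
h(2.5713384) = 0.0073259
z4 = 2.5713384 − 0.0073259·(0.0283678)/(-0.1106997) = 2.5732158;  |Δ| = 0.0018773
h(2.5732158) = -0.0000541
z5 = 2.5732158 − (-0.0000541)·(0.0018773)/(-0.0073800) = 2.5732020;  |Δ| = 0.0000138
|z5 − z4| = 0.0000138 < 10^{-3}

n = 5, z_n = 2.57320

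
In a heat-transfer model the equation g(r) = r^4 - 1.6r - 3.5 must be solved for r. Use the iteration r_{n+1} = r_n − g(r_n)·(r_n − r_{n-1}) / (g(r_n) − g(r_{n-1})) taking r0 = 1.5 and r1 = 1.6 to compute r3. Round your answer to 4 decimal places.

g(1.5) = -0.837500, g(1.6) = 0.493600
r2 = 1.600000 − 0.493600·(1.600000 − 1.500000) / (0.493600 − (-0.837500)) = 1.600000 − (0.049360)/(1.331100) = 1.562918
g(1.562918) = -0.033825
r3 = 1.562918 − (-0.033825)·(1.562918 − 1.600000) / (-0.033825 − 0.493600) = 1.562918 − (0.001254)/(-0.527425) = 1.565296

1.5653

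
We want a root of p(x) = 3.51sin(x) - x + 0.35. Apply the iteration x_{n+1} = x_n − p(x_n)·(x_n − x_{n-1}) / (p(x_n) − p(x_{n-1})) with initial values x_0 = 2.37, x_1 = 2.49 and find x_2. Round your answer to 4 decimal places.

2.4869

p(2.37) = 0.427445, p(2.49) = -0.011348
x_2 = 2.490000 − (-0.011348)·(2.490000 − 2.370000) / (-0.011348 − 0.427445) = 2.490000 − (-0.001362)/(-0.438793) = 2.486897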